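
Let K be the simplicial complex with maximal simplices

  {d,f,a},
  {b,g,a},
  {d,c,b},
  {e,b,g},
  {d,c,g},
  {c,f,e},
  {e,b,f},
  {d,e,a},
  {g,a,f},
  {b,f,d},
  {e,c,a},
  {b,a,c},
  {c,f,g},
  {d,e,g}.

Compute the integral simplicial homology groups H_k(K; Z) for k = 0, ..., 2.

H_0 ≅ Z,  H_1 ≅ Z^2,  H_2 ≅ Z.

Fix the vertex order a < b < c < d < e < f < g and write every simplex with vertices in increasing order. Then dim K = 2 and the simplices of K are:

  0-simplices (7): a, b, c, d, e, f, g
  1-simplices (21): ab, ac, ad, ae, af, ag, bc, bd, be, bf, bg, cd, ce, cf, cg, de, df, dg, ef, eg, fg
  2-simplices (14): abc, abg, ace, ade, adf, afg, bcd, bdf, bef, beg, cdg, cef, cfg, deg

giving chain groups C_0 ≅ Z^7, C_1 ≅ Z^21, C_2 ≅ Z^14.

The boundary map ∂_1: C_1 → C_0 is given by ∂[p,q] = [q] − [p]. For instance
  ∂bc = c − b.
The 7×21 boundary matrix has rank 6 and Smith normal form diag(1,1,1,1,1,1).

∂_2: C_2 → C_1 acts by ∂[p,q,r] = [q,r] − [p,r] + [p,q]. For instance
  ∂deg = eg − dg + de,
  ∂cfg = fg − cg + cf.
The resulting 21×14 matrix has rank 13, and its Smith normal form has invariant factors (1,1,1,1,1,1,1,1,1,1,1,1,1).

Reading off H_k = ker ∂_k / im ∂_{k+1}:

  H_0: rank C_0 − rank ∂_1 = 7 − 6 = 1, and the invariant factors of ∂_1 are all 1, so H_0 ≅ Z.
  H_1: rank ker ∂_1 − rank ∂_2 = (21 − 6) − 13 = 2, and the invariant factors of ∂_2 are all 1, so H_1 ≅ Z^2.
  H_2: rank ker ∂_2 − rank ∂_3 = (14 − 13) − 0 = 1, and there is no ∂_3, so H_2 ≅ Z.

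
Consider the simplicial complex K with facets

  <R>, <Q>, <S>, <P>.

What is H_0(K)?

H_0 ≅ Z^4.

K has 4 vertices.
rank ∂_0 = 0, rank ∂_1 = 0 ⇒ b_0 = 4 − 0 − 0 = 4. So H_0 = Z^4.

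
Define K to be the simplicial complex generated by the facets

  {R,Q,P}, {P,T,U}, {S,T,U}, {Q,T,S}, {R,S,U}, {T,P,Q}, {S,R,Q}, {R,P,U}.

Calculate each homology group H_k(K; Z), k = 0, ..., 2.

H_0 ≅ Z,  H_1 = 0,  H_2 ≅ Z.

K has 6 vertices, 12 edges, 8 triangles.
rank ∂_0 = 0, rank ∂_1 = 5 ⇒ b_0 = 6 − 0 − 5 = 1; all invariant factors of ∂_1 are 1 so no torsion. So H_0 ≅ Z.
rank ∂_1 = 5, rank ∂_2 = 7 ⇒ b_1 = 12 − 5 − 7 = 0; all invariant factors of ∂_2 are 1 so no torsion. So H_1 ≅ 0.
rank ∂_2 = 7, rank ∂_3 = 0 ⇒ b_2 = 8 − 7 − 0 = 1. So H_2 ≅ Z.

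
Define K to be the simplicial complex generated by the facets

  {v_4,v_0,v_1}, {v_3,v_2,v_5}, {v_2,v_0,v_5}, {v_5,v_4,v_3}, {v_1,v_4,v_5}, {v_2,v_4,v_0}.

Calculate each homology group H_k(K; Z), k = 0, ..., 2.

K has 6 vertices, 12 edges, 6 triangles.
rank ∂_0 = 0, rank ∂_1 = 5 ⇒ b_0 = 6 − 0 − 5 = 1; all invariant factors of ∂_1 are 1 so no torsion. So H_0 ≅ Z.
rank ∂_1 = 5, rank ∂_2 = 6 ⇒ b_1 = 12 − 5 − 6 = 1; all invariant factors of ∂_2 are 1 so no torsion. So H_1 ≅ Z.
rank ∂_2 = 6, rank ∂_3 = 0 ⇒ b_2 = 6 − 6 − 0 = 0. So H_2 ≅ 0.

H_0 ≅ Z,  H_1 ≅ Z,  H_2 = 0.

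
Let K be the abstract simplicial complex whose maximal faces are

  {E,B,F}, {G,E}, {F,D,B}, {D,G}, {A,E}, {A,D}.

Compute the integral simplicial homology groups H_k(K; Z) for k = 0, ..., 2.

H_0 ≅ Z,  H_1 ≅ Z^2,  H_2 = 0.

Take the total order A < B < D < E < F < G on the vertex set. Then K (dimension 2) consists of the simplices:

  0-simplices (6): A, B, D, E, F, G
  1-simplices (9): AD, AE, BD, BE, BF, DF, DG, EF, EG
  2-simplices (2): BDF, BEF

so the chain groups are C_0 ≅ Z^6, C_1 ≅ Z^9, C_2 ≅ Z^2.

Boundary ∂_1: C_1 → C_0 maps an edge to its endpoints' difference, ∂[p,q] = q − p.
The 6×9 boundary matrix has rank 5 and Smith normal form diag(1,1,1,1,1).

Boundary ∂_2: C_2 → C_1 maps a triangle to the signed sum of its edges. For instance
  ∂BDF = DF − BF + BD,
  ∂BEF = EF − BF + BE.
As a 9×2 matrix over Z this has rank 2, with invariant factors (1,1).

Computing H_k = (kernel of ∂_k) / (image of ∂_{k+1}):

  H_0: rank C_0 − rank ∂_1 = 6 − 5 = 1, and the invariant factors of ∂_1 are all 1, so H_0 ≅ Z.
  H_1: rank ker ∂_1 − rank ∂_2 = (9 − 5) − 2 = 2, and the invariant factors of ∂_2 are all 1, so H_1 ≅ Z^2.
  H_2: rank ker ∂_2 − rank ∂_3 = (2 − 2) − 0 = 0, and there is no ∂_3, so H_2 ≅ 0.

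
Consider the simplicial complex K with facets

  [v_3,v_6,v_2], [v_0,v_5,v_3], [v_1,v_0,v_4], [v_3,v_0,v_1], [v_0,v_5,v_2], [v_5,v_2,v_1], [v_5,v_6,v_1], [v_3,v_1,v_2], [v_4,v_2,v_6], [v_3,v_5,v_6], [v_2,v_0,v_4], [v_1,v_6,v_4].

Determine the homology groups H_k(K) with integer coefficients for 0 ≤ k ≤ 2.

H_0 = Z,  H_1 = Z/2,  H_2 = 0.

Order the vertices as v_0 < v_1 < v_2 < v_3 < v_4 < v_5 < v_6. Listing each simplex with vertices in this order, K has dimension 2 with simplices:

  0-simplices (7): [v_0], [v_1], [v_2], [v_3], [v_4], [v_5], [v_6]
  1-simplices (18): (18 of them)
  2-simplices (12): (12 of them)

giving chain groups C_0 ≅ Z^7, C_1 ≅ Z^18, C_2 ≅ Z^12.

∂_1: C_1 → C_0 sends each edge [p,q] (with p < q) to q − p. For instance
  ∂[v_0,v_5] = [v_5] − [v_0].
As a 7×18 matrix over Z this has rank 6, with invariant factors (1,1,1,1,1,1).

∂_2: C_2 → C_1 acts by ∂[p,q,r] = [q,r] − [p,r] + [p,q]. For instance
  ∂[v_0,v_2,v_5] = [v_2,v_5] − [v_0,v_5] + [v_0,v_2],
  ∂[v_2,v_4,v_6] = [v_4,v_6] − [v_2,v_6] + [v_2,v_4].
As a 18×12 matrix over Z this has rank 12, with invariant factors (1,1,1,1,1,1,1,1,1,1,1,2).

Now H_k = ker ∂_k / im ∂_{k+1}, so:

  H_0: rank C_0 − rank ∂_1 = 7 − 6 = 1, and the invariant factors of ∂_1 are all 1, so H_0 = Z.
  H_1: rank ker ∂_1 − rank ∂_2 = (18 − 6) − 12 = 0, and ∂_2 has invariant factor 2 > 1, so H_1 = Z/2.
  H_2: rank ker ∂_2 − rank ∂_3 = (12 − 12) − 0 = 0, and there is no ∂_3, so H_2 = 0.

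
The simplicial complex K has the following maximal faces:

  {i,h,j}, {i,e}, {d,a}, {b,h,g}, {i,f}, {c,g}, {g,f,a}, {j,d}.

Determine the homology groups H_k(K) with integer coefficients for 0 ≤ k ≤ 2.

Fix the vertex order a < b < c < d < e < f < g < h < i < j and write every simplex with vertices in increasing order. Then dim K = 2 and the simplices of K are:

  0-simplices (10): a, b, c, d, e, f, g, h, i, j
  1-simplices (14): ad, af, ag, bg, bh, cg, dj, ei, fg, fi, gh, hi, hj, ij
  2-simplices (3): afg, bgh, hij

so the chain groups are C_0 ≅ Z^10, C_1 ≅ Z^14, C_2 ≅ Z^3.

∂_1: C_1 → C_0 sends each edge [p,q] (with p < q) to q − p. For instance
  ∂fg = g − f.
The 10×14 boundary matrix has rank 9 and Smith normal form diag(1,1,1,1,1,1,1,1,1).

Boundary ∂_2: C_2 → C_1 acts by ∂[p,q,r] = [q,r] − [p,r] + [p,q]. For instance
  ∂hij = ij − hj + hi,
  ∂bgh = gh − bh + bg.
The 14×3 boundary matrix has rank 3 and Smith normal form diag(1,1,1).

From H_k ≅ ker(∂_k) / im(∂_{k+1}) we obtain:

  H_0: rank C_0 − rank ∂_1 = 10 − 9 = 1, and the invariant factors of ∂_1 are all 1, so H_0 = Z.
  H_1: rank ker ∂_1 − rank ∂_2 = (14 − 9) − 3 = 2, and the invariant factors of ∂_2 are all 1, so H_1 = Z^2.
  H_2: rank ker ∂_2 − rank ∂_3 = (3 − 3) − 0 = 0, and there is no ∂_3, so H_2 = 0.

H_0 = Z,  H_1 = Z^2,  H_2 = 0.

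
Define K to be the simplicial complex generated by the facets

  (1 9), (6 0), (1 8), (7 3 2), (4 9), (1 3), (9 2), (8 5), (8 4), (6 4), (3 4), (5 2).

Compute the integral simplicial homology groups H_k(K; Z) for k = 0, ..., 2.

H_0 ≅ Z,  H_1 ≅ Z^4,  H_2 = 0.

Take the total order 0 < 1 < 2 < 3 < 4 < 5 < 6 < 7 < 8 < 9 on the vertex set. Then K (dimension 2) consists of the simplices:

  0-simplices (10): [0], [1], [2], [3], [4], [5], [6], [7], [8], [9]
  1-simplices (14): [0,6], [1,3], [1,8], [1,9], [2,3], [2,5], [2,7], [2,9], [3,4], [3,7], [4,6], [4,8], [4,9], [5,8]
  2-simplices (1): [2,3,7]

giving chain groups C_0 ≅ Z^10, C_1 ≅ Z^14, C_2 ≅ Z^1.

Boundary ∂_1: C_1 → C_0 is given by ∂[p,q] = [q] − [p]. For instance
  ∂[4,8] = [8] − [4].
This gives a 10×14 integer matrix of rank 9; reducing to Smith normal form yields diagonal entries (1,1,1,1,1,1,1,1,1).

∂_2: C_2 → C_1 maps a triangle to the signed sum of its edges. For instance
  ∂[2,3,7] = [3,7] − [2,7] + [2,3].
The 14×1 boundary matrix has rank 1 and Smith normal form diag(1).

Reading off H_k = ker ∂_k / im ∂_{k+1}:

  H_0: rank C_0 − rank ∂_1 = 10 − 9 = 1, and the invariant factors of ∂_1 are all 1, so H_0 ≅ Z.
  H_1: rank ker ∂_1 − rank ∂_2 = (14 − 9) − 1 = 4, and the invariant factors of ∂_2 are all 1, so H_1 ≅ Z^4.
  H_2: rank ker ∂_2 − rank ∂_3 = (1 − 1) − 0 = 0, and there is no ∂_3, so H_2 ≅ 0.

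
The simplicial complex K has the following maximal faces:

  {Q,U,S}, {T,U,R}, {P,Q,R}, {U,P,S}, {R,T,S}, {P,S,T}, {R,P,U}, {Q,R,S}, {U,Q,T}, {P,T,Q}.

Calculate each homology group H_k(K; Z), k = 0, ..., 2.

Order the vertices as P < Q < R < S < T < U. Listing each simplex with vertices in this order, K has dimension 2 with simplices:

  0-simplices (6): P, Q, R, S, T, U
  1-simplices (15): PQ, PR, PS, PT, PU, QR, QS, QT, QU, RS, RT, RU, ST, SU, TU
  2-simplices (10): PQR, PQT, PRU, PST, PSU, QRS, QSU, QTU, RST, RTU

so the chain groups are C_0 ≅ Z^6, C_1 ≅ Z^15, C_2 ≅ Z^10.

∂_1: C_1 → C_0 maps an edge to its endpoints' difference, ∂[p,q] = q − p. For instance
  ∂QS = S − Q.
As a 6×15 matrix over Z this has rank 5, with invariant factors (1,1,1,1,1).

The boundary map ∂_2: C_2 → C_1 acts by ∂[p,q,r] = [q,r] − [p,r] + [p,q]. For instance
  ∂PST = ST − PT + PS,
  ∂RST = ST − RT + RS.
As a 15×10 matrix over Z this has rank 10, with invariant factors (1,1,1,1,1,1,1,1,1,2).

Computing H_k = (kernel of ∂_k) / (image of ∂_{k+1}):

  H_0: rank C_0 − rank ∂_1 = 6 − 5 = 1, and the invariant factors of ∂_1 are all 1, so H_0 = Z.
  H_1: rank ker ∂_1 − rank ∂_2 = (15 − 5) − 10 = 0, and ∂_2 has invariant factor 2 > 1, so H_1 = Z/2.
  H_2: rank ker ∂_2 − rank ∂_3 = (10 − 10) − 0 = 0, and there is no ∂_3, so H_2 = 0.

H_0 = Z,  H_1 = Z/2,  H_2 = 0.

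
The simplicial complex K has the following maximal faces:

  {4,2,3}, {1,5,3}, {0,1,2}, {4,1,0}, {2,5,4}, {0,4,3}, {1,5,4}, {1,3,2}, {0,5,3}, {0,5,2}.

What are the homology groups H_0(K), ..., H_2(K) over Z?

Order the vertices as 0 < 1 < 2 < 3 < 4 < 5. Listing each simplex with vertices in this order, K has dimension 2 with simplices:

  0-simplices (6): [0], [1], [2], [3], [4], [5]
  1-simplices (15): [0,1], [0,2], [0,3], [0,4], [0,5], [1,2], [1,3], [1,4], [1,5], [2,3], [2,4], [2,5], [3,4], [3,5], [4,5]
  2-simplices (10): [0,1,2], [0,1,4], [0,2,5], [0,3,4], [0,3,5], [1,2,3], [1,3,5], [1,4,5], [2,3,4], [2,4,5]

Hence C_0 ≅ Z^6, C_1 ≅ Z^15, C_2 ≅ Z^10.

Boundary ∂_1: C_1 → C_0 maps an edge to its endpoints' difference, ∂[p,q] = q − p. For instance
  ∂[0,2] = [2] − [0].
The 6×15 boundary matrix has rank 5 and Smith normal form diag(1,1,1,1,1).

Boundary ∂_2: C_2 → C_1 acts by ∂[p,q,r] = [q,r] − [p,r] + [p,q]. For instance
  ∂[0,2,5] = [2,5] − [0,5] + [0,2],
  ∂[0,3,5] = [3,5] − [0,5] + [0,3].
As a 15×10 matrix over Z this has rank 10, with invariant factors (1,1,1,1,1,1,1,1,1,2).

Now H_k = ker ∂_k / im ∂_{k+1}, so:

  H_0: rank C_0 − rank ∂_1 = 6 − 5 = 1, and the invariant factors of ∂_1 are all 1, so H_0 ≅ Z.
  H_1: rank ker ∂_1 − rank ∂_2 = (15 − 5) − 10 = 0, and ∂_2 has invariant factor 2 > 1, so H_1 ≅ Z_2.
  H_2: rank ker ∂_2 − rank ∂_3 = (10 − 10) − 0 = 0, and there is no ∂_3, so H_2 ≅ 0.

As a check, the Euler characteristic is 6 − 15 + 10 = 1, which agrees with 1 − 0 + 0 = 1.

H_0 = Z,  H_1 = Z_2,  H_2 = 0.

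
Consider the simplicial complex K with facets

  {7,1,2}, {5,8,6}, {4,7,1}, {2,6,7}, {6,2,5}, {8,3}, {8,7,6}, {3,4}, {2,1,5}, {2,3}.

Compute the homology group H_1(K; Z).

H_1 = Z^2.

Order the vertices as 1 < 2 < 3 < 4 < 5 < 6 < 7 < 8. Listing each simplex with vertices in this order, K has dimension 2 with simplices:

  0-simplices (8): [1], [2], [3], [4], [5], [6], [7], [8]
  1-simplices (16): [1,2], [1,4], [1,5], [1,7], [2,3], [2,5], [2,6], [2,7], [3,4], [3,8], [4,7], [5,6], [5,8], [6,7], [6,8], [7,8]
  2-simplices (7): [1,2,5], [1,2,7], [1,4,7], [2,5,6], [2,6,7], [5,6,8], [6,7,8]

so the chain groups are C_0 ≅ Z^8, C_1 ≅ Z^16, C_2 ≅ Z^7.

∂_1: C_1 → C_0 is given by ∂[p,q] = [q] − [p]. For instance
  ∂[1,7] = [7] − [1].
This gives a 8×16 integer matrix of rank 7; reducing to Smith normal form yields diagonal entries (1,1,1,1,1,1,1).

∂_2: C_2 → C_1 maps a triangle to the signed sum of its edges. For instance
  ∂[1,4,7] = [4,7] − [1,7] + [1,4],
  ∂[2,6,7] = [6,7] − [2,7] + [2,6].
This gives a 16×7 integer matrix of rank 7; reducing to Smith normal form yields diagonal entries (1,1,1,1,1,1,1).

Now H_k = ker ∂_k / im ∂_{k+1}, so:

  H_1: rank ker ∂_1 − rank ∂_2 = (16 − 7) − 7 = 2, and the invariant factors of ∂_2 are all 1, so H_1 = Z^2.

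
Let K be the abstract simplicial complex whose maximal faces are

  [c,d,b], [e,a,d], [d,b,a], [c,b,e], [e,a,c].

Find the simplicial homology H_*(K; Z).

H_0 = Z,  H_1 = Z,  H_2 = 0.

Fix the vertex order a < b < c < d < e and write every simplex with vertices in increasing order. Then dim K = 2 and the simplices of K are:

  0-simplices (5): a, b, c, d, e
  1-simplices (10): ab, ac, ad, ae, bc, bd, be, cd, ce, de
  2-simplices (5): abd, ace, ade, bcd, bce

Hence C_0 ≅ Z^5, C_1 ≅ Z^10, C_2 ≅ Z^5.

∂_1: C_1 → C_0 maps an edge to its endpoints' difference, ∂[p,q] = q − p. For instance
  ∂be = e − b.
The 5×10 boundary matrix has rank 4 and Smith normal form diag(1,1,1,1).

Boundary ∂_2: C_2 → C_1 acts by ∂[p,q,r] = [q,r] − [p,r] + [p,q]. For instance
  ∂ace = ce − ae + ac,
  ∂bcd = cd − bd + bc.
The resulting 10×5 matrix has rank 5, and its Smith normal form has invariant factors (1,1,1,1,1).

Reading off H_k = ker ∂_k / im ∂_{k+1}:

  H_0: rank C_0 − rank ∂_1 = 5 − 4 = 1, and the invariant factors of ∂_1 are all 1, so H_0 ≅ Z.
  H_1: rank ker ∂_1 − rank ∂_2 = (10 − 4) − 5 = 1, and the invariant factors of ∂_2 are all 1, so H_1 ≅ Z.
  H_2: rank ker ∂_2 − rank ∂_3 = (5 − 5) − 0 = 0, and there is no ∂_3, so H_2 ≅ 0.

As a check, the Euler characteristic is 5 − 10 + 5 = 0, which agrees with 1 − 1 + 0 = 0.
(K is a triangulation of the Möbius band.)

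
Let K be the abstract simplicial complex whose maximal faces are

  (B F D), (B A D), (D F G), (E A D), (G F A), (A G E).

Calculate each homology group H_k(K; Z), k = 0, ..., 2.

H_0 = Z,  H_1 = Z,  H_2 = 0.

We work with the vertex ordering A < B < D < E < F < G. The simplices of K, each written with vertices in increasing order, are:

  0-simplices (6): A, B, D, E, F, G
  1-simplices (12): AB, AD, AE, AF, AG, BD, BF, DE, DF, DG, EG, FG
  2-simplices (6): ABD, ADE, AEG, AFG, BDF, DFG

Hence C_0 ≅ Z^6, C_1 ≅ Z^12, C_2 ≅ Z^6.

∂_1: C_1 → C_0 sends each edge [p,q] (with p < q) to q − p. For instance
  ∂AD = D − A.
The resulting 6×12 matrix has rank 5, and its Smith normal form has invariant factors (1,1,1,1,1).

Boundary ∂_2: C_2 → C_1 sends each 2-simplex [p,q,r] to [q,r] − [p,r] + [p,q]. For instance
  ∂AFG = FG − AG + AF,
  ∂BDF = DF − BF + BD.
The 12×6 boundary matrix has rank 6 and Smith normal form diag(1,1,1,1,1,1).

Computing H_k = (kernel of ∂_k) / (image of ∂_{k+1}):

  H_0: rank C_0 − rank ∂_1 = 6 − 5 = 1, and the invariant factors of ∂_1 are all 1, so H_0 = Z.
  H_1: rank ker ∂_1 − rank ∂_2 = (12 − 5) − 6 = 1, and the invariant factors of ∂_2 are all 1, so H_1 = Z.
  H_2: rank ker ∂_2 − rank ∂_3 = (6 − 6) − 0 = 0, and there is no ∂_3, so H_2 = 0.

As a check, the Euler characteristic is 6 − 12 + 6 = 0, which agrees with 1 − 1 + 0 = 0.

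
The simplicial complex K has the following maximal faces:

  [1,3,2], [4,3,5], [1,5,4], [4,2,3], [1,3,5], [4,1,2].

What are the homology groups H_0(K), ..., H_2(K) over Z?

Fix the vertex order 1 < 2 < 3 < 4 < 5 and write every simplex with vertices in increasing order. Then dim K = 2 and the simplices of K are:

  0-simplices (5): [1], [2], [3], [4], [5]
  1-simplices (9): [1,2], [1,3], [1,4], [1,5], [2,3], [2,4], [3,4], [3,5], [4,5]
  2-simplices (6): [1,2,3], [1,2,4], [1,3,5], [1,4,5], [2,3,4], [3,4,5]

so the chain groups are C_0 ≅ Z^5, C_1 ≅ Z^9, C_2 ≅ Z^6.

∂_1: C_1 → C_0 maps an edge to its endpoints' difference, ∂[p,q] = q − p. For instance
  ∂[4,5] = [5] − [4].
The 5×9 boundary matrix has rank 4 and Smith normal form diag(1,1,1,1).

∂_2: C_2 → C_1 acts by ∂[p,q,r] = [q,r] − [p,r] + [p,q]. For instance
  ∂[1,4,5] = [4,5] − [1,5] + [1,4],
  ∂[2,3,4] = [3,4] − [2,4] + [2,3].
The resulting 9×6 matrix has rank 5, and its Smith normal form has invariant factors (1,1,1,1,1).

Computing H_k = (kernel of ∂_k) / (image of ∂_{k+1}):

  H_0: rank C_0 − rank ∂_1 = 5 − 4 = 1, and the invariant factors of ∂_1 are all 1, so H_0 ≅ Z.
  H_1: rank ker ∂_1 − rank ∂_2 = (9 − 4) − 5 = 0, and the invariant factors of ∂_2 are all 1, so H_1 ≅ 0.
  H_2: rank ker ∂_2 − rank ∂_3 = (6 − 5) − 0 = 1, and there is no ∂_3, so H_2 ≅ Z.

As a check, the Euler characteristic is 5 − 9 + 6 = 2, which agrees with 1 − 0 + 1 = 2.
(K is a triangulation of the 2-sphere S^2.)

H_0 = Z,  H_1 = 0,  H_2 = Z.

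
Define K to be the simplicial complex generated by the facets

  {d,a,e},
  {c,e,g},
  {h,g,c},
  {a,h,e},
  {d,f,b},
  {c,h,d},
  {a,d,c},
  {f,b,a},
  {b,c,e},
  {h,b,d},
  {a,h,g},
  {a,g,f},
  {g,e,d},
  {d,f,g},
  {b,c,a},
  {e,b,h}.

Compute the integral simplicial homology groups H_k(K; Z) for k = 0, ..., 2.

H_0 ≅ Z,  H_1 ≅ Z^2,  H_2 ≅ Z.

Order the vertices as a < b < c < d < e < f < g < h. Listing each simplex with vertices in this order, K has dimension 2 with simplices:

  0-simplices (8): a, b, c, d, e, f, g, h
  1-simplices (24): ab, ac, ad, ae, af, ag, ah, bc, bd, be, bf, bh, cd, ce, cg, ch, de, df, dg, dh, eg, eh, fg, gh
  2-simplices (16): abc, abf, acd, ade, aeh, afg, agh, bce, bdf, bdh, beh, cdh, ceg, cgh, deg, dfg

Hence C_0 ≅ Z^8, C_1 ≅ Z^24, C_2 ≅ Z^16.

The boundary map ∂_1: C_1 → C_0 sends each edge [p,q] (with p < q) to q − p.
The resulting 8×24 matrix has rank 7, and its Smith normal form has invariant factors (1,1,1,1,1,1,1).

The boundary map ∂_2: C_2 → C_1 acts by ∂[p,q,r] = [q,r] − [p,r] + [p,q]. For instance
  ∂deg = eg − dg + de,
  ∂ceg = eg − cg + ce.
As a 24×16 matrix over Z this has rank 15, with invariant factors (1,1,1,1,1,1,1,1,1,1,1,1,1,1,1).

From H_k ≅ ker(∂_k) / im(∂_{k+1}) we obtain:

  H_0: rank C_0 − rank ∂_1 = 8 − 7 = 1, and the invariant factors of ∂_1 are all 1, so H_0 = Z.
  H_1: rank ker ∂_1 − rank ∂_2 = (24 − 7) − 15 = 2, and the invariant factors of ∂_2 are all 1, so H_1 = Z^2.
  H_2: rank ker ∂_2 − rank ∂_3 = (16 − 15) − 0 = 1, and there is no ∂_3, so H_2 = Z.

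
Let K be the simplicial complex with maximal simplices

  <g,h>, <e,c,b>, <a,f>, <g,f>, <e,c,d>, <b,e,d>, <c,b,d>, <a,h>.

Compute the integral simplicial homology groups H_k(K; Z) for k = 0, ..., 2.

H_0 ≅ Z^2,  H_1 ≅ Z,  H_2 ≅ Z.

Order the vertices as a < b < c < d < e < f < g < h. Listing each simplex with vertices in this order, K has dimension 2 with simplices:

  0-simplices (8): a, b, c, d, e, f, g, h
  1-simplices (10): af, ah, bc, bd, be, cd, ce, de, fg, gh
  2-simplices (4): bcd, bce, bde, cde

giving chain groups C_0 ≅ Z^8, C_1 ≅ Z^10, C_2 ≅ Z^4.

∂_1: C_1 → C_0 sends each edge [p,q] (with p < q) to q − p. For instance
  ∂ce = e − c.
The resulting 8×10 matrix has rank 6, and its Smith normal form has invariant factors (1,1,1,1,1,1).

∂_2: C_2 → C_1 acts by ∂[p,q,r] = [q,r] − [p,r] + [p,q]. For instance
  ∂cde = de − ce + cd,
  ∂bde = de − be + bd.
As a 10×4 matrix over Z this has rank 3, with invariant factors (1,1,1).

Reading off H_k = ker ∂_k / im ∂_{k+1}:

  H_0: rank C_0 − rank ∂_1 = 8 − 6 = 2, and the invariant factors of ∂_1 are all 1, so H_0 ≅ Z^2.
  H_1: rank ker ∂_1 − rank ∂_2 = (10 − 6) − 3 = 1, and the invariant factors of ∂_2 are all 1, so H_1 ≅ Z.
  H_2: rank ker ∂_2 − rank ∂_3 = (4 − 3) − 0 = 1, and there is no ∂_3, so H_2 ≅ Z.

(K is a triangulation of the disjoint union of the 2-sphere S^2 and the circle S^1.)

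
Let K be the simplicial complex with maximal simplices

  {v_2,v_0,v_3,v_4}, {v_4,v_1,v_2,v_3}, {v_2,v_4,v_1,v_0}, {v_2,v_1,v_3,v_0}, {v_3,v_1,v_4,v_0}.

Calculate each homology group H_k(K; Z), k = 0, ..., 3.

H_0 ≅ Z,  H_1 = 0,  H_2 = 0,  H_3 ≅ Z.

K has 5 vertices, 10 edges, 10 triangles, 5 3-simplices.
rank ∂_0 = 0, rank ∂_1 = 4 ⇒ b_0 = 5 − 0 − 4 = 1; all invariant factors of ∂_1 are 1 so no torsion. So H_0 ≅ Z.
rank ∂_1 = 4, rank ∂_2 = 6 ⇒ b_1 = 10 − 4 − 6 = 0; all invariant factors of ∂_2 are 1 so no torsion. So H_1 ≅ 0.
rank ∂_2 = 6, rank ∂_3 = 4 ⇒ b_2 = 10 − 6 − 4 = 0; all invariant factors of ∂_3 are 1 so no torsion. So H_2 ≅ 0.
rank ∂_3 = 4, rank ∂_4 = 0 ⇒ b_3 = 5 − 4 − 0 = 1. So H_3 ≅ Z.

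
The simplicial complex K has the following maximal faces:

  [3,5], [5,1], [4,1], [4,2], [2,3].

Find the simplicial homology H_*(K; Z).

Take the total order 1 < 2 < 3 < 4 < 5 on the vertex set. Then K (dimension 1) consists of the simplices:

  0-simplices (5): [1], [2], [3], [4], [5]
  1-simplices (5): [1,4], [1,5], [2,3], [2,4], [3,5]

Hence C_0 ≅ Z^5, C_1 ≅ Z^5.

∂_1: C_1 → C_0 is given by ∂[p,q] = [q] − [p]. For instance
  ∂[3,5] = [5] − [3].
The 5×5 boundary matrix has rank 4 and Smith normal form diag(1,1,1,1).

Computing H_k = (kernel of ∂_k) / (image of ∂_{k+1}):

  H_0: rank C_0 − rank ∂_1 = 5 − 4 = 1, and the invariant factors of ∂_1 are all 1, so H_0 = Z.
  H_1: rank ker ∂_1 − rank ∂_2 = (5 − 4) − 0 = 1, and there is no ∂_2, so H_1 = Z.

H_0 = Z,  H_1 = Z.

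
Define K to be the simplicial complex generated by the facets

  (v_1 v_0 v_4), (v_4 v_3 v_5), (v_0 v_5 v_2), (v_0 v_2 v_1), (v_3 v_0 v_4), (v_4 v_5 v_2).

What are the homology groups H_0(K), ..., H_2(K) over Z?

H_0 = Z,  H_1 = Z,  H_2 = 0.

Take the total order v_0 < v_1 < v_2 < v_3 < v_4 < v_5 on the vertex set. Then K (dimension 2) consists of the simplices:

  0-simplices (6): [v_0], [v_1], [v_2], [v_3], [v_4], [v_5]
  1-simplices (12): [v_0,v_1], [v_0,v_2], [v_0,v_3], [v_0,v_4], [v_0,v_5], [v_1,v_2], [v_1,v_4], [v_2,v_4], [v_2,v_5], [v_3,v_4], [v_3,v_5], [v_4,v_5]
  2-simplices (6): [v_0,v_1,v_2], [v_0,v_1,v_4], [v_0,v_2,v_5], [v_0,v_3,v_4], [v_2,v_4,v_5], [v_3,v_4,v_5]

so the chain groups are C_0 ≅ Z^6, C_1 ≅ Z^12, C_2 ≅ Z^6.

Boundary ∂_1: C_1 → C_0 sends each edge [p,q] (with p < q) to q − p. For instance
  ∂[v_1,v_4] = [v_4] − [v_1].
The 6×12 boundary matrix has rank 5 and Smith normal form diag(1,1,1,1,1).

Boundary ∂_2: C_2 → C_1 acts by ∂[p,q,r] = [q,r] − [p,r] + [p,q]. For instance
  ∂[v_0,v_3,v_4] = [v_3,v_4] − [v_0,v_4] + [v_0,v_3],
  ∂[v_2,v_4,v_5] = [v_4,v_5] − [v_2,v_5] + [v_2,v_4].
This gives a 12×6 integer matrix of rank 6; reducing to Smith normal form yields diagonal entries (1,1,1,1,1,1).

Reading off H_k = ker ∂_k / im ∂_{k+1}:

  H_0: rank C_0 − rank ∂_1 = 6 − 5 = 1, and the invariant factors of ∂_1 are all 1, so H_0 ≅ Z.
  H_1: rank ker ∂_1 − rank ∂_2 = (12 − 5) − 6 = 1, and the invariant factors of ∂_2 are all 1, so H_1 ≅ Z.
  H_2: rank ker ∂_2 − rank ∂_3 = (6 − 6) − 0 = 0, and there is no ∂_3, so H_2 ≅ 0.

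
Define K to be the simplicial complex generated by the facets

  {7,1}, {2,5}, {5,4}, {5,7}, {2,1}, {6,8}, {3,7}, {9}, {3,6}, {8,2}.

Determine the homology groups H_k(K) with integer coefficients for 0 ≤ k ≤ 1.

K has 9 vertices, 9 edges.
rank ∂_0 = 0, rank ∂_1 = 7 ⇒ b_0 = 9 − 0 − 7 = 2; all invariant factors of ∂_1 are 1 so no torsion. So H_0 ≅ Z^2.
rank ∂_1 = 7, rank ∂_2 = 0 ⇒ b_1 = 9 − 7 − 0 = 2. So H_1 ≅ Z^2.

H_0 ≅ Z^2,  H_1 ≅ Z^2.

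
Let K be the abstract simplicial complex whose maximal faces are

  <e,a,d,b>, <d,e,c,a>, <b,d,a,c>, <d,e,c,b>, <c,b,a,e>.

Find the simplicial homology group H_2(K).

H_2 = 0.

Fix the vertex order a < b < c < d < e and write every simplex with vertices in increasing order. Then dim K = 3 and the simplices of K are:

  0-simplices (5): a, b, c, d, e
  1-simplices (10): ab, ac, ad, ae, bc, bd, be, cd, ce, de
  2-simplices (10): abc, abd, abe, acd, ace, ade, bcd, bce, bde, cde
  3-simplices (5): abcd, abce, abde, acde, bcde

Hence C_0 ≅ Z^5, C_1 ≅ Z^10, C_2 ≅ Z^10, C_3 ≅ Z^5.

The boundary map ∂_1: C_1 → C_0 is given by ∂[p,q] = [q] − [p].
This gives a 5×10 integer matrix of rank 4; reducing to Smith normal form yields diagonal entries (1,1,1,1).

Boundary ∂_2: C_2 → C_1 sends each 2-simplex [p,q,r] to [q,r] − [p,r] + [p,q]. For instance
  ∂cde = de − ce + cd,
  ∂bce = ce − be + bc.
The resulting 10×10 matrix has rank 6, and its Smith normal form has invariant factors (1,1,1,1,1,1).

∂_3: C_3 → C_2 sends each 3-simplex σ to the alternating sum Σ_i (−1)^i (σ with its i-th vertex removed). For instance
  ∂acde = cde − ade + ace − acd,
  ∂abcd = bcd − acd + abd − abc.
The resulting 10×5 matrix has rank 4, and its Smith normal form has invariant factors (1,1,1,1).

Reading off H_k = ker ∂_k / im ∂_{k+1}:

  H_2: rank ker ∂_2 − rank ∂_3 = (10 − 6) − 4 = 0, and the invariant factors of ∂_3 are all 1, so H_2 = 0.

(K is a triangulation of the 3-sphere S^3.)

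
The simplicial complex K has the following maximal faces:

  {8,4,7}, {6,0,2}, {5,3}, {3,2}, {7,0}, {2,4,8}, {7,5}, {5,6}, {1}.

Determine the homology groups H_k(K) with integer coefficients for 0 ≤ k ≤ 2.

H_0 = Z^2,  H_1 = Z^3,  H_2 = 0.

K has 9 vertices, 13 edges, 3 triangles.
rank ∂_0 = 0, rank ∂_1 = 7 ⇒ b_0 = 9 − 0 − 7 = 2; all invariant factors of ∂_1 are 1 so no torsion. So H_0 = Z^2.
rank ∂_1 = 7, rank ∂_2 = 3 ⇒ b_1 = 13 − 7 − 3 = 3; all invariant factors of ∂_2 are 1 so no torsion. So H_1 = Z^3.
rank ∂_2 = 3, rank ∂_3 = 0 ⇒ b_2 = 3 − 3 − 0 = 0. So H_2 = 0.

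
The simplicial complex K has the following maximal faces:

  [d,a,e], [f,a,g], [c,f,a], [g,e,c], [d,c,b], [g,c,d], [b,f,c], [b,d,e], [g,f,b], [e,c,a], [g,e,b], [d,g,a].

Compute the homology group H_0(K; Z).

K has 7 vertices, 18 edges, 12 triangles.
rank ∂_0 = 0, rank ∂_1 = 6 ⇒ b_0 = 7 − 0 − 6 = 1; all invariant factors of ∂_1 are 1 so no torsion. So H_0 ≅ Z.

H_0 = Z.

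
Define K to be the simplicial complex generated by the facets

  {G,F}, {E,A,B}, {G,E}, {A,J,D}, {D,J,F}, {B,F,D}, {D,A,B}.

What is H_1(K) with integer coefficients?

K has 7 vertices, 12 edges, 5 triangles.
rank ∂_1 = 6, rank ∂_2 = 5 ⇒ b_1 = 12 − 6 − 5 = 1; all invariant factors of ∂_2 are 1 so no torsion. So H_1 = Z.

H_1 ≅ Z.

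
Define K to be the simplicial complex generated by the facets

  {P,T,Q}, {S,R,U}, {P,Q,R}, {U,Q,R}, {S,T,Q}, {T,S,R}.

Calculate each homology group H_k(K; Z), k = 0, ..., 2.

H_0 ≅ Z,  H_1 ≅ Z,  H_2 = 0.

We work with the vertex ordering P < Q < R < S < T < U. The simplices of K, each written with vertices in increasing order, are:

  0-simplices (6): P, Q, R, S, T, U
  1-simplices (12): PQ, PR, PT, QR, QS, QT, QU, RS, RT, RU, ST, SU
  2-simplices (6): PQR, PQT, QRU, QST, RST, RSU

Hence C_0 ≅ Z^6, C_1 ≅ Z^12, C_2 ≅ Z^6.

Boundary ∂_1: C_1 → C_0 maps an edge to its endpoints' difference, ∂[p,q] = q − p. For instance
  ∂RU = U − R.
This gives a 6×12 integer matrix of rank 5; reducing to Smith normal form yields diagonal entries (1,1,1,1,1).

Boundary ∂_2: C_2 → C_1 sends each 2-simplex [p,q,r] to [q,r] − [p,r] + [p,q]. For instance
  ∂RSU = SU − RU + RS,
  ∂PQR = QR − PR + PQ.
The resulting 12×6 matrix has rank 6, and its Smith normal form has invariant factors (1,1,1,1,1,1).

Now H_k = ker ∂_k / im ∂_{k+1}, so:

  H_0: rank C_0 − rank ∂_1 = 6 − 5 = 1, and the invariant factors of ∂_1 are all 1, so H_0 = Z.
  H_1: rank ker ∂_1 − rank ∂_2 = (12 − 5) − 6 = 1, and the invariant factors of ∂_2 are all 1, so H_1 = Z.
  H_2: rank ker ∂_2 − rank ∂_3 = (6 − 6) − 0 = 0, and there is no ∂_3, so H_2 = 0.

(K is a triangulation of the cylinder S^1 x I.)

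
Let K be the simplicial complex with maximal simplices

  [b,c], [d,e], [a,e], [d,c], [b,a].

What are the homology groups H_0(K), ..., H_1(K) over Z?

We work with the vertex ordering a < b < c < d < e. The simplices of K, each written with vertices in increasing order, are:

  0-simplices (5): a, b, c, d, e
  1-simplices (5): ab, ae, bc, cd, de

giving chain groups C_0 ≅ Z^5, C_1 ≅ Z^5.

∂_1: C_1 → C_0 is given by ∂[p,q] = [q] − [p].
As a 5×5 matrix over Z this has rank 4, with invariant factors (1,1,1,1).

Now H_k = ker ∂_k / im ∂_{k+1}, so:

  H_0: rank C_0 − rank ∂_1 = 5 − 4 = 1, and the invariant factors of ∂_1 are all 1, so H_0 ≅ Z.
  H_1: rank ker ∂_1 − rank ∂_2 = (5 − 4) − 0 = 1, and there is no ∂_2, so H_1 ≅ Z.

H_0 = Z,  H_1 = Z.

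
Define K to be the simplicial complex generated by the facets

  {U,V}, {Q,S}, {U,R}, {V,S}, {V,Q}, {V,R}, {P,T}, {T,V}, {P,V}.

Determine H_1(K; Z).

Order the vertices as P < Q < R < S < T < U < V. Listing each simplex with vertices in this order, K has dimension 1 with simplices:

  0-simplices (7): P, Q, R, S, T, U, V
  1-simplices (9): PT, PV, QS, QV, RU, RV, SV, TV, UV

giving chain groups C_0 ≅ Z^7, C_1 ≅ Z^9.

∂_1: C_1 → C_0 sends each edge [p,q] (with p < q) to q − p. For instance
  ∂TV = V − T.
This gives a 7×9 integer matrix of rank 6; reducing to Smith normal form yields diagonal entries (1,1,1,1,1,1).

Reading off H_k = ker ∂_k / im ∂_{k+1}:

  H_1: rank ker ∂_1 − rank ∂_2 = (9 − 6) − 0 = 3, and there is no ∂_2, so H_1 ≅ Z^3.

H_1 ≅ Z^3.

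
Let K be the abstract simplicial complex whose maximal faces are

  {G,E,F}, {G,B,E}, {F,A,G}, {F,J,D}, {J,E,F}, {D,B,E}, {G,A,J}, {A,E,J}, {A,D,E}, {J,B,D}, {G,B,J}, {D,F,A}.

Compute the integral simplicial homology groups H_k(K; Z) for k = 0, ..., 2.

H_0 ≅ Z,  H_1 ≅ Z/2Z,  H_2 = 0.

Order the vertices as A < B < D < E < F < G < J. Listing each simplex with vertices in this order, K has dimension 2 with simplices:

  0-simplices (7): A, B, D, E, F, G, J
  1-simplices (18): AD, AE, AF, AG, AJ, BD, BE, BG, BJ, DE, DF, DJ, EF, EG, EJ, FG, FJ, GJ
  2-simplices (12): ADE, ADF, AEJ, AFG, AGJ, BDE, BDJ, BEG, BGJ, DFJ, EFG, EFJ

giving chain groups C_0 ≅ Z^7, C_1 ≅ Z^18, C_2 ≅ Z^12.

∂_1: C_1 → C_0 maps an edge to its endpoints' difference, ∂[p,q] = q − p. For instance
  ∂AE = E − A.
The resulting 7×18 matrix has rank 6, and its Smith normal form has invariant factors (1,1,1,1,1,1).

Boundary ∂_2: C_2 → C_1 maps a triangle to the signed sum of its edges. For instance
  ∂BDE = DE − BE + BD,
  ∂AFG = FG − AG + AF.
The resulting 18×12 matrix has rank 12, and its Smith normal form has invariant factors (1,1,1,1,1,1,1,1,1,1,1,2).

Now H_k = ker ∂_k / im ∂_{k+1}, so:

  H_0: rank C_0 − rank ∂_1 = 7 − 6 = 1, and the invariant factors of ∂_1 are all 1, so H_0 = Z.
  H_1: rank ker ∂_1 − rank ∂_2 = (18 − 6) − 12 = 0, and ∂_2 has invariant factor 2 > 1, so H_1 = Z/2Z.
  H_2: rank ker ∂_2 − rank ∂_3 = (12 − 12) − 0 = 0, and there is no ∂_3, so H_2 = 0.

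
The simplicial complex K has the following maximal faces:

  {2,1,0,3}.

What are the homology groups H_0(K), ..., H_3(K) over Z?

H_0 ≅ Z,  H_1 = 0,  H_2 = 0,  H_3 = 0.

Fix the vertex order 0 < 1 < 2 < 3 and write every simplex with vertices in increasing order. Then dim K = 3 and the simplices of K are:

  0-simplices (4): [0], [1], [2], [3]
  1-simplices (6): [0,1], [0,2], [0,3], [1,2], [1,3], [2,3]
  2-simplices (4): [0,1,2], [0,1,3], [0,2,3], [1,2,3]
  3-simplices (1): [0,1,2,3]

giving chain groups C_0 ≅ Z^4, C_1 ≅ Z^6, C_2 ≅ Z^4, C_3 ≅ Z^1.

The boundary map ∂_1: C_1 → C_0 maps an edge to its endpoints' difference, ∂[p,q] = q − p.
This gives a 4×6 integer matrix of rank 3; reducing to Smith normal form yields diagonal entries (1,1,1).

Boundary ∂_2: C_2 → C_1 acts by ∂[p,q,r] = [q,r] − [p,r] + [p,q]. For instance
  ∂[0,1,3] = [1,3] − [0,3] + [0,1],
  ∂[0,2,3] = [2,3] − [0,3] + [0,2].
This gives a 6×4 integer matrix of rank 3; reducing to Smith normal form yields diagonal entries (1,1,1).

Boundary ∂_3: C_3 → C_2 sends each 3-simplex σ to the alternating sum Σ_i (−1)^i (σ with its i-th vertex removed). For instance
  ∂[0,1,2,3] = [1,2,3] − [0,2,3] + [0,1,3] − [0,1,2].
This gives a 4×1 integer matrix of rank 1; reducing to Smith normal form yields diagonal entries (1).

From H_k ≅ ker(∂_k) / im(∂_{k+1}) we obtain:

  H_0: rank C_0 − rank ∂_1 = 4 − 3 = 1, and the invariant factors of ∂_1 are all 1, so H_0 = Z.
  H_1: rank ker ∂_1 − rank ∂_2 = (6 − 3) − 3 = 0, and the invariant factors of ∂_2 are all 1, so H_1 = 0.
  H_2: rank ker ∂_2 − rank ∂_3 = (4 − 3) − 1 = 0, and the invariant factors of ∂_3 are all 1, so H_2 = 0.
  H_3: rank ker ∂_3 − rank ∂_4 = (1 − 1) − 0 = 0, and there is no ∂_4, so H_3 = 0.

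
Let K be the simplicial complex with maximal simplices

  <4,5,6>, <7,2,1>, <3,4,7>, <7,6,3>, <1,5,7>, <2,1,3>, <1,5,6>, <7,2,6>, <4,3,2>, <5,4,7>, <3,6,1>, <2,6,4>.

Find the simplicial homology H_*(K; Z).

H_0 ≅ Z,  H_1 ≅ Z/2Z,  H_2 = 0.

Order the vertices as 1 < 2 < 3 < 4 < 5 < 6 < 7. Listing each simplex with vertices in this order, K has dimension 2 with simplices:

  0-simplices (7): [1], [2], [3], [4], [5], [6], [7]
  1-simplices (18): [1,2], [1,3], [1,5], [1,6], [1,7], [2,3], [2,4], [2,6], [2,7], [3,4], [3,6], [3,7], [4,5], [4,6], [4,7], [5,6], [5,7], [6,7]
  2-simplices (12): [1,2,3], [1,2,7], [1,3,6], [1,5,6], [1,5,7], [2,3,4], [2,4,6], [2,6,7], [3,4,7], [3,6,7], [4,5,6], [4,5,7]

Hence C_0 ≅ Z^7, C_1 ≅ Z^18, C_2 ≅ Z^12.

∂_1: C_1 → C_0 maps an edge to its endpoints' difference, ∂[p,q] = q − p.
As a 7×18 matrix over Z this has rank 6, with invariant factors (1,1,1,1,1,1).

The boundary map ∂_2: C_2 → C_1 sends each 2-simplex [p,q,r] to [q,r] − [p,r] + [p,q]. For instance
  ∂[1,5,7] = [5,7] − [1,7] + [1,5],
  ∂[1,5,6] = [5,6] − [1,6] + [1,5].
The resulting 18×12 matrix has rank 12, and its Smith normal form has invariant factors (1,1,1,1,1,1,1,1,1,1,1,2).

Reading off H_k = ker ∂_k / im ∂_{k+1}:

  H_0: rank C_0 − rank ∂_1 = 7 − 6 = 1, and the invariant factors of ∂_1 are all 1, so H_0 ≅ Z.
  H_1: rank ker ∂_1 − rank ∂_2 = (18 − 6) − 12 = 0, and ∂_2 has invariant factor 2 > 1, so H_1 ≅ Z/2Z.
  H_2: rank ker ∂_2 − rank ∂_3 = (12 − 12) − 0 = 0, and there is no ∂_3, so H_2 ≅ 0.

As a check, the Euler characteristic is 7 − 18 + 12 = 1, which agrees with 1 − 0 + 0 = 1.
(K is a triangulation of the real projective plane RP^2.)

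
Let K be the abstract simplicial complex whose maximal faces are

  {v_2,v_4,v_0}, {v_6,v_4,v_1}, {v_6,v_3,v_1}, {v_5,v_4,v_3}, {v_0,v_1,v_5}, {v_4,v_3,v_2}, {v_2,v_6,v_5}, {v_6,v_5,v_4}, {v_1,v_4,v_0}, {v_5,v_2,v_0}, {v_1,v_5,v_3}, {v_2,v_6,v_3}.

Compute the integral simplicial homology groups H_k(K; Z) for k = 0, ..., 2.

H_0 = Z,  H_1 = Z/2,  H_2 = 0.

K has 7 vertices, 18 edges, 12 triangles.
rank ∂_0 = 0, rank ∂_1 = 6 ⇒ b_0 = 7 − 0 − 6 = 1; all invariant factors of ∂_1 are 1 so no torsion. So H_0 ≅ Z.
rank ∂_1 = 6, rank ∂_2 = 12 ⇒ b_1 = 18 − 6 − 12 = 0; ∂_2 has invariant factor(s) [2] giving torsion. So H_1 ≅ Z/2.
rank ∂_2 = 12, rank ∂_3 = 0 ⇒ b_2 = 12 − 12 − 0 = 0. So H_2 ≅ 0.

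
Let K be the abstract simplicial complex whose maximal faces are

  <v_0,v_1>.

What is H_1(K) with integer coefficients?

H_1 = 0.

Order the vertices as v_0 < v_1. Listing each simplex with vertices in this order, K has dimension 1 with simplices:

  0-simplices (2): [v_0], [v_1]
  1-simplices (1): [v_0,v_1]

so the chain groups are C_0 ≅ Z^2, C_1 ≅ Z^1.

The boundary map ∂_1: C_1 → C_0 maps an edge to its endpoints' difference, ∂[p,q] = q − p. For instance
  ∂[v_0,v_1] = [v_1] − [v_0].
The resulting 2×1 matrix has rank 1, and its Smith normal form has invariant factors (1).

Now H_k = ker ∂_k / im ∂_{k+1}, so:

  H_1: rank ker ∂_1 − rank ∂_2 = (1 − 1) − 0 = 0, and there is no ∂_2, so H_1 = 0.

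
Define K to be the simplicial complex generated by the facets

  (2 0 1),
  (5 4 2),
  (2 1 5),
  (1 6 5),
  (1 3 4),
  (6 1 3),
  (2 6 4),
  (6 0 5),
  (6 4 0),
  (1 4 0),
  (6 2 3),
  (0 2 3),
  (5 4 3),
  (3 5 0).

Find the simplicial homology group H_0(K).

We work with the vertex ordering 0 < 1 < 2 < 3 < 4 < 5 < 6. The simplices of K, each written with vertices in increasing order, are:

  0-simplices (7): [0], [1], [2], [3], [4], [5], [6]
  1-simplices (21): [0,1], [0,2], [0,3], [0,4], [0,5], [0,6], [1,2], [1,3], [1,4], [1,5], [1,6], [2,3], [2,4], [2,5], [2,6], [3,4], [3,5], [3,6], [4,5], [4,6], [5,6]
  2-simplices (14): [0,1,2], [0,1,4], [0,2,3], [0,3,5], [0,4,6], [0,5,6], [1,2,5], [1,3,4], [1,3,6], [1,5,6], [2,3,6], [2,4,5], [2,4,6], [3,4,5]

so the chain groups are C_0 ≅ Z^7, C_1 ≅ Z^21, C_2 ≅ Z^14.

∂_1: C_1 → C_0 sends each edge [p,q] (with p < q) to q − p. For instance
  ∂[2,6] = [6] − [2].
As a 7×21 matrix over Z this has rank 6, with invariant factors (1,1,1,1,1,1).

∂_2: C_2 → C_1 sends each 2-simplex [p,q,r] to [q,r] − [p,r] + [p,q]. For instance
  ∂[1,5,6] = [5,6] − [1,6] + [1,5],
  ∂[2,4,5] = [4,5] − [2,5] + [2,4].
The resulting 21×14 matrix has rank 13, and its Smith normal form has invariant factors (1,1,1,1,1,1,1,1,1,1,1,1,1).

Computing H_k = (kernel of ∂_k) / (image of ∂_{k+1}):

  H_0: rank C_0 − rank ∂_1 = 7 − 6 = 1, and the invariant factors of ∂_1 are all 1, so H_0 ≅ Z.

H_0 ≅ Z.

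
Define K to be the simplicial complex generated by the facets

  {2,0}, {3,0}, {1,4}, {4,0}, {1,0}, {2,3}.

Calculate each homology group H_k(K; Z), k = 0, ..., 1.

K has 5 vertices, 6 edges.
rank ∂_0 = 0, rank ∂_1 = 4 ⇒ b_0 = 5 − 0 − 4 = 1; all invariant factors of ∂_1 are 1 so no torsion. So H_0 = Z.
rank ∂_1 = 4, rank ∂_2 = 0 ⇒ b_1 = 6 − 4 − 0 = 2. So H_1 = Z^2.

H_0 = Z,  H_1 = Z^2.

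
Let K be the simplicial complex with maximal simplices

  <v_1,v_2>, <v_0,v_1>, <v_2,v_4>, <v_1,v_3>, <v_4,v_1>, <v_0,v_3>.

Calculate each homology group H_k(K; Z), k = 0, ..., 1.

We work with the vertex ordering v_0 < v_1 < v_2 < v_3 < v_4. The simplices of K, each written with vertices in increasing order, are:

  0-simplices (5): [v_0], [v_1], [v_2], [v_3], [v_4]
  1-simplices (6): [v_0,v_1], [v_0,v_3], [v_1,v_2], [v_1,v_3], [v_1,v_4], [v_2,v_4]

so the chain groups are C_0 ≅ Z^5, C_1 ≅ Z^6.

The boundary map ∂_1: C_1 → C_0 sends each edge [p,q] (with p < q) to q − p.
As a 5×6 matrix over Z this has rank 4, with invariant factors (1,1,1,1).

From H_k ≅ ker(∂_k) / im(∂_{k+1}) we obtain:

  H_0: rank C_0 − rank ∂_1 = 5 − 4 = 1, and the invariant factors of ∂_1 are all 1, so H_0 ≅ Z.
  H_1: rank ker ∂_1 − rank ∂_2 = (6 − 4) − 0 = 2, and there is no ∂_2, so H_1 ≅ Z^2.

H_0 = Z,  H_1 = Z^2.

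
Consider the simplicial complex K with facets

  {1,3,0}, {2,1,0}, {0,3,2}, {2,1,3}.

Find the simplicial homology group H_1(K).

Order the vertices as 0 < 1 < 2 < 3. Listing each simplex with vertices in this order, K has dimension 2 with simplices:

  0-simplices (4): [0], [1], [2], [3]
  1-simplices (6): [0,1], [0,2], [0,3], [1,2], [1,3], [2,3]
  2-simplices (4): [0,1,2], [0,1,3], [0,2,3], [1,2,3]

Hence C_0 ≅ Z^4, C_1 ≅ Z^6, C_2 ≅ Z^4.

The boundary map ∂_1: C_1 → C_0 sends each edge [p,q] (with p < q) to q − p.
As a 4×6 matrix over Z this has rank 3, with invariant factors (1,1,1).

The boundary map ∂_2: C_2 → C_1 sends each 2-simplex [p,q,r] to [q,r] − [p,r] + [p,q]. For instance
  ∂[0,1,2] = [1,2] − [0,2] + [0,1],
  ∂[1,2,3] = [2,3] − [1,3] + [1,2].
The 6×4 boundary matrix has rank 3 and Smith normal form diag(1,1,1).

Reading off H_k = ker ∂_k / im ∂_{k+1}:

  H_1: rank ker ∂_1 − rank ∂_2 = (6 − 3) − 3 = 0, and the invariant factors of ∂_2 are all 1, so H_1 = 0.

H_1 = 0.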